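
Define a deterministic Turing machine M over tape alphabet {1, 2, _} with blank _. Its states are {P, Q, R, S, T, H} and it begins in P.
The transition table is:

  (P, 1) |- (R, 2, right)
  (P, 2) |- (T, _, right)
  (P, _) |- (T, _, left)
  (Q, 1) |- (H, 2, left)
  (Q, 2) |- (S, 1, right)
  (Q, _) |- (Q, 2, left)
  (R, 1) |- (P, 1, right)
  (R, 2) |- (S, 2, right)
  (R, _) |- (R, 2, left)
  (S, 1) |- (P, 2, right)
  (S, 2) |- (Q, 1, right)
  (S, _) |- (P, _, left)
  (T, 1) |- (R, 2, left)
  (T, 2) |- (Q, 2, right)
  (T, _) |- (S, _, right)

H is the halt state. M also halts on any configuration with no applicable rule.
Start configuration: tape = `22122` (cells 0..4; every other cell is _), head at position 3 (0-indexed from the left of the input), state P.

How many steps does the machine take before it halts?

state=P head=3 tape=221[2]2__   (P,2)→(T,_,right)
state=T head=4 tape=221_[2]__   (T,2)→(Q,2,right)
state=Q head=5 tape=221_2[_]_   (Q,_)→(Q,2,left)
state=Q head=4 tape=221_[2]2_   (Q,2)→(S,1,right)
state=S head=5 tape=221_1[2]_   (S,2)→(Q,1,right)
state=Q head=6 tape=221_11[_]   (Q,_)→(Q,2,left)
state=Q head=5 tape=221_1[1]2   (Q,1)→(H,2,left)
state=H head=4 tape=221_[1]22
M halts after 7 transitions.

7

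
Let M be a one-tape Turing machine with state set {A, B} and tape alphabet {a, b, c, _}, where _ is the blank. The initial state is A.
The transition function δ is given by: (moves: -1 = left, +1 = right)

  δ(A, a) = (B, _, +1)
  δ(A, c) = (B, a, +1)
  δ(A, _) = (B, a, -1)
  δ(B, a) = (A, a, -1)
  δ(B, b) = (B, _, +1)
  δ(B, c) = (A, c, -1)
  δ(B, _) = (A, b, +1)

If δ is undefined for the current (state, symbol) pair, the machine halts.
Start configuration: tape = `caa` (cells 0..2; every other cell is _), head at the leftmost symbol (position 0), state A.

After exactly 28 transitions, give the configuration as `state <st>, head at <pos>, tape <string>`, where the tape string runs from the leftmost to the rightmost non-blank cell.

state B, head at -2, tape b_aaaaa

A | ____[c]aa   read c → write a, move +1, go to B
B | ____a[a]a   read a → write a, move -1, go to A
A | ____[a]aa   read a → write _, move +1, go to B
B | _____[a]a   read a → write a, move -1, go to A
A | ____[_]aa   read _ → write a, move -1, go to B
B | ___[_]aaa   read _ → write b, move +1, go to A
A | ___b[a]aa   read a → write _, move +1, go to B
B | ___b_[a]a   read a → write a, move -1, go to A
A | ___b[_]aa   read _ → write a, move -1, go to B
B | ___[b]aaa   read b → write _, move +1, go to B
B | ____[a]aa   read a → write a, move -1, go to A
A | ___[_]aaa   read _ → write a, move -1, go to B
B | __[_]aaaa   read _ → write b, move +1, go to A
A | __b[a]aaa   read a → write _, move +1, go to B
B | __b_[a]aa   read a → write a, move -1, go to A
A | __b[_]aaa   read _ → write a, move -1, go to B
B | __[b]aaaa   read b → write _, move +1, go to B
B | ___[a]aaa   read a → write a, move -1, go to A
A | __[_]aaaa   read _ → write a, move -1, go to B
B | _[_]aaaaa   read _ → write b, move +1, go to A
A | _b[a]aaaa   read a → write _, move +1, go to B
B | _b_[a]aaa   read a → write a, move -1, go to A
A | _b[_]aaaa   read _ → write a, move -1, go to B
B | _[b]aaaaa   read b → write _, move +1, go to B
B | __[a]aaaa   read a → write a, move -1, go to A
A | _[_]aaaaa   read _ → write a, move -1, go to B
B | [_]aaaaaa   read _ → write b, move +1, go to A
A | b[a]aaaaa   read a → write _, move +1, go to B
B | b_[a]aaaa
After 28 steps: state B, head at -2, tape b_aaaaa.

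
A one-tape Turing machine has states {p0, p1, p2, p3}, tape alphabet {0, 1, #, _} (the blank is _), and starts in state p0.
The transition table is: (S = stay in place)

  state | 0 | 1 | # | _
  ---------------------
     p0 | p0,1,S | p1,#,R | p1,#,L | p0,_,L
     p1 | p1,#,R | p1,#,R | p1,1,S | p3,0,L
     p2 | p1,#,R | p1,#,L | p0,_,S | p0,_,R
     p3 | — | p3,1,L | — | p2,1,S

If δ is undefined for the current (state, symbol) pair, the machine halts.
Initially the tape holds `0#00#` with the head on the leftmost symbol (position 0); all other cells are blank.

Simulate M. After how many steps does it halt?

state=p0 head=0 tape=[0]#00#_   (p0,0)→(p0,1,S)
state=p0 head=0 tape=[1]#00#_   (p0,1)→(p1,#,R)
state=p1 head=1 tape=#[#]00#_   (p1,#)→(p1,1,S)
state=p1 head=1 tape=#[1]00#_   (p1,1)→(p1,#,R)
state=p1 head=2 tape=##[0]0#_   (p1,0)→(p1,#,R)
state=p1 head=3 tape=###[0]#_   (p1,0)→(p1,#,R)
state=p1 head=4 tape=####[#]_   (p1,#)→(p1,1,S)
state=p1 head=4 tape=####[1]_   (p1,1)→(p1,#,R)
state=p1 head=5 tape=#####[_]   (p1,_)→(p3,0,L)
state=p3 head=4 tape=####[#]0
M halts after 9 transitions.

9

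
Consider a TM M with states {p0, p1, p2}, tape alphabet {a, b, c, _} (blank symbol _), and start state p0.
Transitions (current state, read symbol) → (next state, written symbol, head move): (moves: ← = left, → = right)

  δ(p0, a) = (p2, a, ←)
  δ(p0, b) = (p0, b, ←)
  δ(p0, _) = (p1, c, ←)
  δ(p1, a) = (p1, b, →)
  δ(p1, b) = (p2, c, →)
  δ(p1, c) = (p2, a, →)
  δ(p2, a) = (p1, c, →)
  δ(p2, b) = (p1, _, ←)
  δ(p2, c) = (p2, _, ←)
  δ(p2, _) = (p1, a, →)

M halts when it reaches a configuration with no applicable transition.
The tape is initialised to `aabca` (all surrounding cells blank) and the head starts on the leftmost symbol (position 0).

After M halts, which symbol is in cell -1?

p0 | _[a]abca   read a → write a, move ←, go to p2
p2 | [_]aabca   read _ → write a, move →, go to p1
p1 | a[a]abca   read a → write b, move →, go to p1
p1 | ab[a]bca   read a → write b, move →, go to p1
p1 | abb[b]ca   read b → write c, move →, go to p2
p2 | abbc[c]a   read c → write _, move ←, go to p2
p2 | abb[c]_a   read c → write _, move ←, go to p2
p2 | ab[b]__a   read b → write _, move ←, go to p1
p1 | a[b]___a   read b → write c, move →, go to p2
p2 | ac[_]__a   read _ → write a, move →, go to p1
p1 | aca[_]_a
Cell -1 holds a when M halts.

a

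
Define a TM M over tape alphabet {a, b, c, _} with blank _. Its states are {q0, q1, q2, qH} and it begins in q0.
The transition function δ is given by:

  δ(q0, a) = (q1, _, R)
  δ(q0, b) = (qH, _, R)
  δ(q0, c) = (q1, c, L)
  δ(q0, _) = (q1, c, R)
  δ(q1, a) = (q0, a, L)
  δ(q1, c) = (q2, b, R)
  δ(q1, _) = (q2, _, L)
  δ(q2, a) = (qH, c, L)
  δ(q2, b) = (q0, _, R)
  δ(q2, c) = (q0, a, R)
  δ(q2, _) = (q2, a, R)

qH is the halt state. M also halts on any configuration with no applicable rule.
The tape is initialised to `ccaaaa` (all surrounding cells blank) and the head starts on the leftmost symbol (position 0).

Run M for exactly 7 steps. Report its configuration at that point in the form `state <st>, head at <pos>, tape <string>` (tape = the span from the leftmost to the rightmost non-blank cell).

state q0, head at -1, tape aaacaaaa

state=q0 head=0 tape=__[c]caaaa   (q0,c)→(q1,c,L)
state=q1 head=-1 tape=_[_]ccaaaa   (q1,_)→(q2,_,L)
state=q2 head=-2 tape=[_]_ccaaaa   (q2,_)→(q2,a,R)
state=q2 head=-1 tape=a[_]ccaaaa   (q2,_)→(q2,a,R)
state=q2 head=0 tape=aa[c]caaaa   (q2,c)→(q0,a,R)
state=q0 head=1 tape=aaa[c]aaaa   (q0,c)→(q1,c,L)
state=q1 head=0 tape=aa[a]caaaa   (q1,a)→(q0,a,L)
state=q0 head=-1 tape=a[a]acaaaa
After 7 steps: state q0, head at -1, tape aaacaaaa.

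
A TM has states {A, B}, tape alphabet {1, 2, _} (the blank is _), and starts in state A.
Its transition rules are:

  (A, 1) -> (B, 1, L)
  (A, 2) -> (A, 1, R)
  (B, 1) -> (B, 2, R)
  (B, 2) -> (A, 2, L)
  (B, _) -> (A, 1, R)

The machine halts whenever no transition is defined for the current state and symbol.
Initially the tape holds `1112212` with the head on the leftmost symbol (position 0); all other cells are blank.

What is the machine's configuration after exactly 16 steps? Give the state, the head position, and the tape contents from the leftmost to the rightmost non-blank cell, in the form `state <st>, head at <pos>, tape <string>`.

A | _[1]112212   read 1 → write 1, move L, go to B
B | [_]1112212   read _ → write 1, move R, go to A
A | 1[1]112212   read 1 → write 1, move L, go to B
B | [1]1112212   read 1 → write 2, move R, go to B
B | 2[1]112212   read 1 → write 2, move R, go to B
B | 22[1]12212   read 1 → write 2, move R, go to B
B | 222[1]2212   read 1 → write 2, move R, go to B
B | 2222[2]212   read 2 → write 2, move L, go to A
A | 222[2]2212   read 2 → write 1, move R, go to A
A | 2221[2]212   read 2 → write 1, move R, go to A
A | 22211[2]12   read 2 → write 1, move R, go to A
A | 222111[1]2   read 1 → write 1, move L, go to B
B | 22211[1]12   read 1 → write 2, move R, go to B
B | 222112[1]2   read 1 → write 2, move R, go to B
B | 2221122[2]   read 2 → write 2, move L, go to A
A | 222112[2]2   read 2 → write 1, move R, go to A
A | 2221121[2]
After 16 steps: state A, head at 6, tape 22211212.

state A, head at 6, tape 22211212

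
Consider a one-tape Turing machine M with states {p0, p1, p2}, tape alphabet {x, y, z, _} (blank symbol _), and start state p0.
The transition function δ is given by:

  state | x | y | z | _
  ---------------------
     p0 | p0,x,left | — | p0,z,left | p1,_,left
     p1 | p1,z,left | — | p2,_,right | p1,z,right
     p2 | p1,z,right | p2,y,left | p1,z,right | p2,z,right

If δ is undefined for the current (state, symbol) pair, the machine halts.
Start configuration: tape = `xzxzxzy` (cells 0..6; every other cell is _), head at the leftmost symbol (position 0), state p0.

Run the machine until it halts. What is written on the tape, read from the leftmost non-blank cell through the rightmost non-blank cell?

state=p0 head=0 tape=__[x]zxzxzy   (p0,x)→(p0,x,left)
state=p0 head=-1 tape=_[_]xzxzxzy   (p0,_)→(p1,_,left)
state=p1 head=-2 tape=[_]_xzxzxzy   (p1,_)→(p1,z,right)
state=p1 head=-1 tape=z[_]xzxzxzy   (p1,_)→(p1,z,right)
state=p1 head=0 tape=zz[x]zxzxzy   (p1,x)→(p1,z,left)
state=p1 head=-1 tape=z[z]zzxzxzy   (p1,z)→(p2,_,right)
state=p2 head=0 tape=z_[z]zxzxzy   (p2,z)→(p1,z,right)
state=p1 head=1 tape=z_z[z]xzxzy   (p1,z)→(p2,_,right)
state=p2 head=2 tape=z_z_[x]zxzy   (p2,x)→(p1,z,right)
state=p1 head=3 tape=z_z_z[z]xzy   (p1,z)→(p2,_,right)
state=p2 head=4 tape=z_z_z_[x]zy   (p2,x)→(p1,z,right)
state=p1 head=5 tape=z_z_z_z[z]y   (p1,z)→(p2,_,right)
state=p2 head=6 tape=z_z_z_z_[y]   (p2,y)→(p2,y,left)
state=p2 head=5 tape=z_z_z_z[_]y   (p2,_)→(p2,z,right)
state=p2 head=6 tape=z_z_z_zz[y]   (p2,y)→(p2,y,left)
state=p2 head=5 tape=z_z_z_z[z]y   (p2,z)→(p1,z,right)
state=p1 head=6 tape=z_z_z_zz[y]
The non-blank tape span at halt is z_z_z_zzy.

z_z_z_zzy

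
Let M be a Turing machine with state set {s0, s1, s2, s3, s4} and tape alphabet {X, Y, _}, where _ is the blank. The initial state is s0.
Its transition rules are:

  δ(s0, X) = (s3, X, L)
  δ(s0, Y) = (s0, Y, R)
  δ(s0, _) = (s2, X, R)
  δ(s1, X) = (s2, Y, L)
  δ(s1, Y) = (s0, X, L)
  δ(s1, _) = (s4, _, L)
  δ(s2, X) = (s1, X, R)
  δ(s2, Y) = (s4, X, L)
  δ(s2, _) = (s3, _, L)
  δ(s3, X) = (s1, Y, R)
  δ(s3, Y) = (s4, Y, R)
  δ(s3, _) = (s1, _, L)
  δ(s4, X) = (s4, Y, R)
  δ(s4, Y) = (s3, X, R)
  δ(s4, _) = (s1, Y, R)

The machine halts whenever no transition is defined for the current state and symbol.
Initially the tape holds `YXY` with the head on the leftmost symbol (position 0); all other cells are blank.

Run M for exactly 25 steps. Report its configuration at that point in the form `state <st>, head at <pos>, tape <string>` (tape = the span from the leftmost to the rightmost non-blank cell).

state=s0 head=0 tape=[Y]XY__   (s0,Y)→(s0,Y,R)
state=s0 head=1 tape=Y[X]Y__   (s0,X)→(s3,X,L)
state=s3 head=0 tape=[Y]XY__   (s3,Y)→(s4,Y,R)
state=s4 head=1 tape=Y[X]Y__   (s4,X)→(s4,Y,R)
state=s4 head=2 tape=YY[Y]__   (s4,Y)→(s3,X,R)
state=s3 head=3 tape=YYX[_]_   (s3,_)→(s1,_,L)
state=s1 head=2 tape=YY[X]__   (s1,X)→(s2,Y,L)
state=s2 head=1 tape=Y[Y]Y__   (s2,Y)→(s4,X,L)
state=s4 head=0 tape=[Y]XY__   (s4,Y)→(s3,X,R)
state=s3 head=1 tape=X[X]Y__   (s3,X)→(s1,Y,R)
state=s1 head=2 tape=XY[Y]__   (s1,Y)→(s0,X,L)
state=s0 head=1 tape=X[Y]X__   (s0,Y)→(s0,Y,R)
state=s0 head=2 tape=XY[X]__   (s0,X)→(s3,X,L)
state=s3 head=1 tape=X[Y]X__   (s3,Y)→(s4,Y,R)
state=s4 head=2 tape=XY[X]__   (s4,X)→(s4,Y,R)
state=s4 head=3 tape=XYY[_]_   (s4,_)→(s1,Y,R)
state=s1 head=4 tape=XYYY[_]   (s1,_)→(s4,_,L)
state=s4 head=3 tape=XYY[Y]_   (s4,Y)→(s3,X,R)
state=s3 head=4 tape=XYYX[_]   (s3,_)→(s1,_,L)
state=s1 head=3 tape=XYY[X]_   (s1,X)→(s2,Y,L)
state=s2 head=2 tape=XY[Y]Y_   (s2,Y)→(s4,X,L)
state=s4 head=1 tape=X[Y]XY_   (s4,Y)→(s3,X,R)
state=s3 head=2 tape=XX[X]Y_   (s3,X)→(s1,Y,R)
state=s1 head=3 tape=XXY[Y]_   (s1,Y)→(s0,X,L)
state=s0 head=2 tape=XX[Y]X_   (s0,Y)→(s0,Y,R)
state=s0 head=3 tape=XXY[X]_
After 25 steps: state s0, head at 3, tape XXYX.

state s0, head at 3, tape XXYX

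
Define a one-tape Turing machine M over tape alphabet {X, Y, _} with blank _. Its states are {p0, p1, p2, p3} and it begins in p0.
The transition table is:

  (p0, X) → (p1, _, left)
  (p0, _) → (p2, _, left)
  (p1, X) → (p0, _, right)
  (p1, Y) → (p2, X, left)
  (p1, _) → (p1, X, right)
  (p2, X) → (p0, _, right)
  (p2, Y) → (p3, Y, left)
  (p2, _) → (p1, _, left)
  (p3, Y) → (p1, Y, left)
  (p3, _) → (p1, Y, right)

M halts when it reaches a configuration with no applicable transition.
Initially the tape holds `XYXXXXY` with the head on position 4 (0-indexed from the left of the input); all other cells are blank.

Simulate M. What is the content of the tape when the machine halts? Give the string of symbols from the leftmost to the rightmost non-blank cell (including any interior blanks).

state=p0 head=4 tape=XYXX[X]XY   (p0,X)→(p1,_,left)
state=p1 head=3 tape=XYX[X]_XY   (p1,X)→(p0,_,right)
state=p0 head=4 tape=XYX_[_]XY   (p0,_)→(p2,_,left)
state=p2 head=3 tape=XYX[_]_XY   (p2,_)→(p1,_,left)
state=p1 head=2 tape=XY[X]__XY   (p1,X)→(p0,_,right)
state=p0 head=3 tape=XY_[_]_XY   (p0,_)→(p2,_,left)
state=p2 head=2 tape=XY[_]__XY   (p2,_)→(p1,_,left)
state=p1 head=1 tape=X[Y]___XY   (p1,Y)→(p2,X,left)
state=p2 head=0 tape=[X]X___XY   (p2,X)→(p0,_,right)
state=p0 head=1 tape=_[X]___XY   (p0,X)→(p1,_,left)
state=p1 head=0 tape=[_]____XY   (p1,_)→(p1,X,right)
state=p1 head=1 tape=X[_]___XY   (p1,_)→(p1,X,right)
state=p1 head=2 tape=XX[_]__XY   (p1,_)→(p1,X,right)
state=p1 head=3 tape=XXX[_]_XY   (p1,_)→(p1,X,right)
state=p1 head=4 tape=XXXX[_]XY   (p1,_)→(p1,X,right)
state=p1 head=5 tape=XXXXX[X]Y   (p1,X)→(p0,_,right)
state=p0 head=6 tape=XXXXX_[Y]
The non-blank tape span at halt is XXXXX_Y.

XXXXX_Y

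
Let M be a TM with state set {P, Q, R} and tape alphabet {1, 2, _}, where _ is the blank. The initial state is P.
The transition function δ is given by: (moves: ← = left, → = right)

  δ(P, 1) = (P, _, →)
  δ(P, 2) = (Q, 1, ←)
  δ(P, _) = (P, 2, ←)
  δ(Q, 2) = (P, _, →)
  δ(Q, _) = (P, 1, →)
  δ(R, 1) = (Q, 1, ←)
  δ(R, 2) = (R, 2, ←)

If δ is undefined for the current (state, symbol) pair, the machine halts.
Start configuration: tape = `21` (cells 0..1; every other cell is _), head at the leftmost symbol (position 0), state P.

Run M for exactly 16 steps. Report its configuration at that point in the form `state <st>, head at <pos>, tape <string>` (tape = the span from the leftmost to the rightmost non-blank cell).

state P, head at 2, tape 1111

state=P head=0 tape=_[2]1_   (P,2)→(Q,1,←)
state=Q head=-1 tape=[_]11_   (Q,_)→(P,1,→)
state=P head=0 tape=1[1]1_   (P,1)→(P,_,→)
state=P head=1 tape=1_[1]_   (P,1)→(P,_,→)
state=P head=2 tape=1__[_]   (P,_)→(P,2,←)
state=P head=1 tape=1_[_]2   (P,_)→(P,2,←)
state=P head=0 tape=1[_]22   (P,_)→(P,2,←)
state=P head=-1 tape=[1]222   (P,1)→(P,_,→)
state=P head=0 tape=_[2]22   (P,2)→(Q,1,←)
state=Q head=-1 tape=[_]122   (Q,_)→(P,1,→)
state=P head=0 tape=1[1]22   (P,1)→(P,_,→)
state=P head=1 tape=1_[2]2   (P,2)→(Q,1,←)
state=Q head=0 tape=1[_]12   (Q,_)→(P,1,→)
state=P head=1 tape=11[1]2   (P,1)→(P,_,→)
state=P head=2 tape=11_[2]   (P,2)→(Q,1,←)
state=Q head=1 tape=11[_]1   (Q,_)→(P,1,→)
state=P head=2 tape=111[1]
After 16 steps: state P, head at 2, tape 1111.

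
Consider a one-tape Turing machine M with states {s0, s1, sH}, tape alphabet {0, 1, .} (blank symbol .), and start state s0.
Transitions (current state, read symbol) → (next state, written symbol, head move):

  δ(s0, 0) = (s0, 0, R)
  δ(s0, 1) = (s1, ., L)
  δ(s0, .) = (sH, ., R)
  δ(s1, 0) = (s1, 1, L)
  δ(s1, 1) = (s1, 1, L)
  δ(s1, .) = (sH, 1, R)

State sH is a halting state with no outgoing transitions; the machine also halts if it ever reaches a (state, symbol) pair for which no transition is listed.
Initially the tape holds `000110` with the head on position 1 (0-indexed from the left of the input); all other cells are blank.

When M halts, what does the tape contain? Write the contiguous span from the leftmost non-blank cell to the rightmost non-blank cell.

1111.10

state=s0 head=1 tape=.0[0]0110   (s0,0)→(s0,0,R)
state=s0 head=2 tape=.00[0]110   (s0,0)→(s0,0,R)
state=s0 head=3 tape=.000[1]10   (s0,1)→(s1,.,L)
state=s1 head=2 tape=.00[0].10   (s1,0)→(s1,1,L)
state=s1 head=1 tape=.0[0]1.10   (s1,0)→(s1,1,L)
state=s1 head=0 tape=.[0]11.10   (s1,0)→(s1,1,L)
state=s1 head=-1 tape=[.]111.10   (s1,.)→(sH,1,R)
state=sH head=0 tape=1[1]11.10
The non-blank tape span at halt is 1111.10.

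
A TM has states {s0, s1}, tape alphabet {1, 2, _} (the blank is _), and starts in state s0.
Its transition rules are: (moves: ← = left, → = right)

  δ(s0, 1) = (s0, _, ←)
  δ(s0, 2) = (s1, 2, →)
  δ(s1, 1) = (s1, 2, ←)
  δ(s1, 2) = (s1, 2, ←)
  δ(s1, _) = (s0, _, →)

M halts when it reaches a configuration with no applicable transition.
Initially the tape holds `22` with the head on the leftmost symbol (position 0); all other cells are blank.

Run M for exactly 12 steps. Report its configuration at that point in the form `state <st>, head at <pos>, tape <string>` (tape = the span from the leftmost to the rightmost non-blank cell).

state s0, head at 0, tape 22

s0 | _[2]2   read 2 → write 2, move →, go to s1
s1 | _2[2]   read 2 → write 2, move ←, go to s1
s1 | _[2]2   read 2 → write 2, move ←, go to s1
s1 | [_]22   read _ → write _, move →, go to s0
s0 | _[2]2   read 2 → write 2, move →, go to s1
s1 | _2[2]   read 2 → write 2, move ←, go to s1
s1 | _[2]2   read 2 → write 2, move ←, go to s1
s1 | [_]22   read _ → write _, move →, go to s0
s0 | _[2]2   read 2 → write 2, move →, go to s1
s1 | _2[2]   read 2 → write 2, move ←, go to s1
s1 | _[2]2   read 2 → write 2, move ←, go to s1
s1 | [_]22   read _ → write _, move →, go to s0
s0 | _[2]2
After 12 steps: state s0, head at 0, tape 22.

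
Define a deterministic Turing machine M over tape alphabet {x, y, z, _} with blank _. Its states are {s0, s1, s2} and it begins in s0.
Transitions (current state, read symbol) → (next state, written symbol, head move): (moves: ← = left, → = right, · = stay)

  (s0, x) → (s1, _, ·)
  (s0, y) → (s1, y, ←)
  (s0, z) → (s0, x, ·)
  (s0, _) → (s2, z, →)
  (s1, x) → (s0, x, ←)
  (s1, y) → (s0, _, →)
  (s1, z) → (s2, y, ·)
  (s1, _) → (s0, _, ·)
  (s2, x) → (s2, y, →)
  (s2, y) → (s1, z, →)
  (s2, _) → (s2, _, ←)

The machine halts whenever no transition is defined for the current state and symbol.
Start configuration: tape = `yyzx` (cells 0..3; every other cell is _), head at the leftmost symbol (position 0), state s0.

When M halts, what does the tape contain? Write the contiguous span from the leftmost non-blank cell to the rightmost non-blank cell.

s0 | _[y]yzx__   read y → write y, move ←, go to s1
s1 | [_]yyzx__   read _ → write _, move ·, go to s0
s0 | [_]yyzx__   read _ → write z, move →, go to s2
s2 | z[y]yzx__   read y → write z, move →, go to s1
s1 | zz[y]zx__   read y → write _, move →, go to s0
s0 | zz_[z]x__   read z → write x, move ·, go to s0
s0 | zz_[x]x__   read x → write _, move ·, go to s1
s1 | zz_[_]x__   read _ → write _, move ·, go to s0
s0 | zz_[_]x__   read _ → write z, move →, go to s2
s2 | zz_z[x]__   read x → write y, move →, go to s2
s2 | zz_zy[_]_   read _ → write _, move ←, go to s2
s2 | zz_z[y]__   read y → write z, move →, go to s1
s1 | zz_zz[_]_   read _ → write _, move ·, go to s0
s0 | zz_zz[_]_   read _ → write z, move →, go to s2
s2 | zz_zzz[_]   read _ → write _, move ←, go to s2
s2 | zz_zz[z]_
The non-blank tape span at halt is zz_zzz.

zz_zzz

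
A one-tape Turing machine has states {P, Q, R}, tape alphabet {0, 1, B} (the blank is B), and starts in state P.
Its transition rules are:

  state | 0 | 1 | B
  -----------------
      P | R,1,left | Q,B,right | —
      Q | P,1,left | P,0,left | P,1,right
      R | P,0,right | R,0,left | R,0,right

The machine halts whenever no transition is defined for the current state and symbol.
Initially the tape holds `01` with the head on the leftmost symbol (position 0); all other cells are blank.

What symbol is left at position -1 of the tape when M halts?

state=P head=0 tape=B[0]1   (P,0)→(R,1,left)
state=R head=-1 tape=[B]11   (R,B)→(R,0,right)
state=R head=0 tape=0[1]1   (R,1)→(R,0,left)
state=R head=-1 tape=[0]01   (R,0)→(P,0,right)
state=P head=0 tape=0[0]1   (P,0)→(R,1,left)
state=R head=-1 tape=[0]11   (R,0)→(P,0,right)
state=P head=0 tape=0[1]1   (P,1)→(Q,B,right)
state=Q head=1 tape=0B[1]   (Q,1)→(P,0,left)
state=P head=0 tape=0[B]0
Cell -1 holds 0 when M halts.

0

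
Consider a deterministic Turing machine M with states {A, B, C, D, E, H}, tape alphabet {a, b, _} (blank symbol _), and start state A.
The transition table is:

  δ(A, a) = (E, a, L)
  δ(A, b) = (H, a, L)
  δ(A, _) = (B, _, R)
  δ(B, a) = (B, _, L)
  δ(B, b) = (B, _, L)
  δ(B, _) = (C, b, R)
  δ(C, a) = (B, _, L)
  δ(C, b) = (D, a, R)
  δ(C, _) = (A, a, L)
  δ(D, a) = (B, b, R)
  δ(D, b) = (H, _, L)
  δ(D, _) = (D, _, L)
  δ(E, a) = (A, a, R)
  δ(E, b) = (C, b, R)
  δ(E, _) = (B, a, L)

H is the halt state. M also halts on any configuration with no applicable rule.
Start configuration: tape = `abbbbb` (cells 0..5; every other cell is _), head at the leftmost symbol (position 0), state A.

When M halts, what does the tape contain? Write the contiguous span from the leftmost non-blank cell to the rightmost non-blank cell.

aa_abbbbb

A | ____[a]bbbbb   read a → write a, move L, go to E
E | ___[_]abbbbb   read _ → write a, move L, go to B
B | __[_]aabbbbb   read _ → write b, move R, go to C
C | __b[a]abbbbb   read a → write _, move L, go to B
B | __[b]_abbbbb   read b → write _, move L, go to B
B | _[_]__abbbbb   read _ → write b, move R, go to C
C | _b[_]_abbbbb   read _ → write a, move L, go to A
A | _[b]a_abbbbb   read b → write a, move L, go to H
H | [_]aa_abbbbb
The non-blank tape span at halt is aa_abbbbb.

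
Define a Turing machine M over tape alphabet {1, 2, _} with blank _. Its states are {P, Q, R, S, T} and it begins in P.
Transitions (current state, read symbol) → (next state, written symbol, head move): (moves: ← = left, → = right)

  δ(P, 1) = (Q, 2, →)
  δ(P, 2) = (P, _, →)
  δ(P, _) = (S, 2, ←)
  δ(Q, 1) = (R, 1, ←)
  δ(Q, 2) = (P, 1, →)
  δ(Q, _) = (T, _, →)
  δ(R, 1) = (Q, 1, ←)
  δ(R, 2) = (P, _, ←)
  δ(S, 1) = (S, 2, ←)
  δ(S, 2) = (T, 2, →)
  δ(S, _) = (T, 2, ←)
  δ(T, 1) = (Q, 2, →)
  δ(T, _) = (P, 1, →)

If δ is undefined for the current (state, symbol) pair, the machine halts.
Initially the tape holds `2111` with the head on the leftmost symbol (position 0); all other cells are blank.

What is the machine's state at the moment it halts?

T

P | __[2]111___   read 2 → write _, move →, go to P
P | ___[1]11___   read 1 → write 2, move →, go to Q
Q | ___2[1]1___   read 1 → write 1, move ←, go to R
R | ___[2]11___   read 2 → write _, move ←, go to P
P | __[_]_11___   read _ → write 2, move ←, go to S
S | _[_]2_11___   read _ → write 2, move ←, go to T
T | [_]22_11___   read _ → write 1, move →, go to P
P | 1[2]2_11___   read 2 → write _, move →, go to P
P | 1_[2]_11___   read 2 → write _, move →, go to P
P | 1__[_]11___   read _ → write 2, move ←, go to S
S | 1_[_]211___   read _ → write 2, move ←, go to T
T | 1[_]2211___   read _ → write 1, move →, go to P
P | 11[2]211___   read 2 → write _, move →, go to P
P | 11_[2]11___   read 2 → write _, move →, go to P
P | 11__[1]1___   read 1 → write 2, move →, go to Q
Q | 11__2[1]___   read 1 → write 1, move ←, go to R
R | 11__[2]1___   read 2 → write _, move ←, go to P
P | 11_[_]_1___   read _ → write 2, move ←, go to S
S | 11[_]2_1___   read _ → write 2, move ←, go to T
T | 1[1]22_1___   read 1 → write 2, move →, go to Q
Q | 12[2]2_1___   read 2 → write 1, move →, go to P
P | 121[2]_1___   read 2 → write _, move →, go to P
P | 121_[_]1___   read _ → write 2, move ←, go to S
S | 121[_]21___   read _ → write 2, move ←, go to T
T | 12[1]221___   read 1 → write 2, move →, go to Q
Q | 122[2]21___   read 2 → write 1, move →, go to P
P | 1221[2]1___   read 2 → write _, move →, go to P
P | 1221_[1]___   read 1 → write 2, move →, go to Q
Q | 1221_2[_]__   read _ → write _, move →, go to T
T | 1221_2_[_]_   read _ → write 1, move →, go to P
P | 1221_2_1[_]   read _ → write 2, move ←, go to S
S | 1221_2_[1]2   read 1 → write 2, move ←, go to S
S | 1221_2[_]22   read _ → write 2, move ←, go to T
T | 1221_[2]222
No transition is defined for (T, 2); M halts in state T.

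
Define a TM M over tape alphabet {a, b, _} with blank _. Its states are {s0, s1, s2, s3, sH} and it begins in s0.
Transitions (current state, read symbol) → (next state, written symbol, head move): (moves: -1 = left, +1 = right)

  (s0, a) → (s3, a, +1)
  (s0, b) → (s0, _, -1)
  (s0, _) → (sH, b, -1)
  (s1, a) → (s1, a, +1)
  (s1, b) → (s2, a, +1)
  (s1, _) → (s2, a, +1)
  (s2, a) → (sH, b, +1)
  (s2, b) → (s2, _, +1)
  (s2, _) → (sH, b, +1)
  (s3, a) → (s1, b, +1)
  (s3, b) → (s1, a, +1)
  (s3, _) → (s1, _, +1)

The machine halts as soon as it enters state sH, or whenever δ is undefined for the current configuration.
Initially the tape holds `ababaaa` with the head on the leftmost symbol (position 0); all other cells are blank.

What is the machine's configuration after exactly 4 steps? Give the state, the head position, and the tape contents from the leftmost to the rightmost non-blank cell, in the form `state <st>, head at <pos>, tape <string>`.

s0 | [a]babaaa   read a → write a, move +1, go to s3
s3 | a[b]abaaa   read b → write a, move +1, go to s1
s1 | aa[a]baaa   read a → write a, move +1, go to s1
s1 | aaa[b]aaa   read b → write a, move +1, go to s2
s2 | aaaa[a]aa
After 4 steps: state s2, head at 4, tape aaaaaaa.

state s2, head at 4, tape aaaaaaa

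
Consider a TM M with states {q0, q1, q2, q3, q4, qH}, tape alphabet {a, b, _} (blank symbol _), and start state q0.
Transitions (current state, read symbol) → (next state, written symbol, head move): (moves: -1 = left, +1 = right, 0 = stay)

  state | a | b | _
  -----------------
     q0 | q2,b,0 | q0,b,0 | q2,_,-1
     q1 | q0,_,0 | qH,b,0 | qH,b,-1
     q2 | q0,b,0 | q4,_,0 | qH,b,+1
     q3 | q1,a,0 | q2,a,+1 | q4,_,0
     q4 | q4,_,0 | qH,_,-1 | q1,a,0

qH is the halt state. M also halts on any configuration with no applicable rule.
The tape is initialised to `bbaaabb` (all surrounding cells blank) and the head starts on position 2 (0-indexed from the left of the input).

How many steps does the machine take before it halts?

14

q0 | _bb[a]aabb   read a → write b, move 0, go to q2
q2 | _bb[b]aabb   read b → write _, move 0, go to q4
q4 | _bb[_]aabb   read _ → write a, move 0, go to q1
q1 | _bb[a]aabb   read a → write _, move 0, go to q0
q0 | _bb[_]aabb   read _ → write _, move -1, go to q2
q2 | _b[b]_aabb   read b → write _, move 0, go to q4
q4 | _b[_]_aabb   read _ → write a, move 0, go to q1
q1 | _b[a]_aabb   read a → write _, move 0, go to q0
q0 | _b[_]_aabb   read _ → write _, move -1, go to q2
q2 | _[b]__aabb   read b → write _, move 0, go to q4
q4 | _[_]__aabb   read _ → write a, move 0, go to q1
q1 | _[a]__aabb   read a → write _, move 0, go to q0
q0 | _[_]__aabb   read _ → write _, move -1, go to q2
q2 | [_]___aabb   read _ → write b, move +1, go to qH
qH | b[_]__aabb
M halts after 14 transitions.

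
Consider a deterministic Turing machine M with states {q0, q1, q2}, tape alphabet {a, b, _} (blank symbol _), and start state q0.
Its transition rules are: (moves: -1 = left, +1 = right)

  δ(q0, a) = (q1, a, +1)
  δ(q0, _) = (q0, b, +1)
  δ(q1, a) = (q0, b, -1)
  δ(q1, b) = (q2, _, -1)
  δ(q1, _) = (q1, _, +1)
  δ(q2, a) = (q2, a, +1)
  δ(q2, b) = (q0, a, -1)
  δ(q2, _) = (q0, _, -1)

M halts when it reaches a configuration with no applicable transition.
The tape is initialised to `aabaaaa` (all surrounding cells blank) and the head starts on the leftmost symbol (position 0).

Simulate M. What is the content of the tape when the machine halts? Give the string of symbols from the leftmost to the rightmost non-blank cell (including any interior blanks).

q0 | [a]abaaaa   read a → write a, move +1, go to q1
q1 | a[a]baaaa   read a → write b, move -1, go to q0
q0 | [a]bbaaaa   read a → write a, move +1, go to q1
q1 | a[b]baaaa   read b → write _, move -1, go to q2
q2 | [a]_baaaa   read a → write a, move +1, go to q2
q2 | a[_]baaaa   read _ → write _, move -1, go to q0
q0 | [a]_baaaa   read a → write a, move +1, go to q1
q1 | a[_]baaaa   read _ → write _, move +1, go to q1
q1 | a_[b]aaaa   read b → write _, move -1, go to q2
q2 | a[_]_aaaa   read _ → write _, move -1, go to q0
q0 | [a]__aaaa   read a → write a, move +1, go to q1
q1 | a[_]_aaaa   read _ → write _, move +1, go to q1
q1 | a_[_]aaaa   read _ → write _, move +1, go to q1
q1 | a__[a]aaa   read a → write b, move -1, go to q0
q0 | a_[_]baaa   read _ → write b, move +1, go to q0
q0 | a_b[b]aaa
The non-blank tape span at halt is a_bbaaa.

a_bbaaa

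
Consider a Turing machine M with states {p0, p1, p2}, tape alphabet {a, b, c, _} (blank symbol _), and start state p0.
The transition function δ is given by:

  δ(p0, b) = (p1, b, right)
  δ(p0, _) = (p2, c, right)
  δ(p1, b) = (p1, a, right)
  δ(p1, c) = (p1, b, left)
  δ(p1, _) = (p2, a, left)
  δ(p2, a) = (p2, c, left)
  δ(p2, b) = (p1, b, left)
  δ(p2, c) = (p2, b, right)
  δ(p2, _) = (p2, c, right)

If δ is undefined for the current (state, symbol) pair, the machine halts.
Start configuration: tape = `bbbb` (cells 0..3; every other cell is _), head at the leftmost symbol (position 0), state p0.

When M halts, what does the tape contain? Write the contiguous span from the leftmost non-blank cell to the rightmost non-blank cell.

baabcca

state=p0 head=0 tape=__[b]bbb_   (p0,b)→(p1,b,right)
state=p1 head=1 tape=__b[b]bb_   (p1,b)→(p1,a,right)
state=p1 head=2 tape=__ba[b]b_   (p1,b)→(p1,a,right)
state=p1 head=3 tape=__baa[b]_   (p1,b)→(p1,a,right)
state=p1 head=4 tape=__baaa[_]   (p1,_)→(p2,a,left)
state=p2 head=3 tape=__baa[a]a   (p2,a)→(p2,c,left)
state=p2 head=2 tape=__ba[a]ca   (p2,a)→(p2,c,left)
state=p2 head=1 tape=__b[a]cca   (p2,a)→(p2,c,left)
state=p2 head=0 tape=__[b]ccca   (p2,b)→(p1,b,left)
state=p1 head=-1 tape=_[_]bccca   (p1,_)→(p2,a,left)
state=p2 head=-2 tape=[_]abccca   (p2,_)→(p2,c,right)
state=p2 head=-1 tape=c[a]bccca   (p2,a)→(p2,c,left)
state=p2 head=-2 tape=[c]cbccca   (p2,c)→(p2,b,right)
state=p2 head=-1 tape=b[c]bccca   (p2,c)→(p2,b,right)
state=p2 head=0 tape=bb[b]ccca   (p2,b)→(p1,b,left)
state=p1 head=-1 tape=b[b]bccca   (p1,b)→(p1,a,right)
state=p1 head=0 tape=ba[b]ccca   (p1,b)→(p1,a,right)
state=p1 head=1 tape=baa[c]cca   (p1,c)→(p1,b,left)
state=p1 head=0 tape=ba[a]bcca
The non-blank tape span at halt is baabcca.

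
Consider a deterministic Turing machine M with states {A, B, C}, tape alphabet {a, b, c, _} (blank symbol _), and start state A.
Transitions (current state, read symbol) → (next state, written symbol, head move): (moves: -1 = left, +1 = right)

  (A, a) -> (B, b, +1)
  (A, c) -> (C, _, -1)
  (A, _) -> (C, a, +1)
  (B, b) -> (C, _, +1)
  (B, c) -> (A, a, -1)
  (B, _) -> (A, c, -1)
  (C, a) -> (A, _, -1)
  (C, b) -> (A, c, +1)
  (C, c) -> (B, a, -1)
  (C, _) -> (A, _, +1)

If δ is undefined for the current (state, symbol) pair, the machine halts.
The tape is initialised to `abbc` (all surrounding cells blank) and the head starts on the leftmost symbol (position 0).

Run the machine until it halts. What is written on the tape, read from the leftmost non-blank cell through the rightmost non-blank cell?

bca

A | [a]bbc   read a → write b, move +1, go to B
B | b[b]bc   read b → write _, move +1, go to C
C | b_[b]c   read b → write c, move +1, go to A
A | b_c[c]   read c → write _, move -1, go to C
C | b_[c]_   read c → write a, move -1, go to B
B | b[_]a_   read _ → write c, move -1, go to A
A | [b]ca_
The non-blank tape span at halt is bca.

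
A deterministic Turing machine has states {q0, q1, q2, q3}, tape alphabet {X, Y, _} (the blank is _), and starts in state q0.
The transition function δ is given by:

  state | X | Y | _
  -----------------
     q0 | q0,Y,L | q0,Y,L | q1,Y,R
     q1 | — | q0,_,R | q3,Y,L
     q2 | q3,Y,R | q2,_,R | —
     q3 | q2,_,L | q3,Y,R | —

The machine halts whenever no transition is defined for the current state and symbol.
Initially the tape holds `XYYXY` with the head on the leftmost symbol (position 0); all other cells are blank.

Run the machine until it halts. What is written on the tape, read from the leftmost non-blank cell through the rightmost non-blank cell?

YYYYY_YY

q0 | _[X]YYXY___   read X → write Y, move L, go to q0
q0 | [_]YYYXY___   read _ → write Y, move R, go to q1
q1 | Y[Y]YYXY___   read Y → write _, move R, go to q0
q0 | Y_[Y]YXY___   read Y → write Y, move L, go to q0
q0 | Y[_]YYXY___   read _ → write Y, move R, go to q1
q1 | YY[Y]YXY___   read Y → write _, move R, go to q0
q0 | YY_[Y]XY___   read Y → write Y, move L, go to q0
q0 | YY[_]YXY___   read _ → write Y, move R, go to q1
q1 | YYY[Y]XY___   read Y → write _, move R, go to q0
q0 | YYY_[X]Y___   read X → write Y, move L, go to q0
q0 | YYY[_]YY___   read _ → write Y, move R, go to q1
q1 | YYYY[Y]Y___   read Y → write _, move R, go to q0
q0 | YYYY_[Y]___   read Y → write Y, move L, go to q0
q0 | YYYY[_]Y___   read _ → write Y, move R, go to q1
q1 | YYYYY[Y]___   read Y → write _, move R, go to q0
q0 | YYYYY_[_]__   read _ → write Y, move R, go to q1
q1 | YYYYY_Y[_]_   read _ → write Y, move L, go to q3
q3 | YYYYY_[Y]Y_   read Y → write Y, move R, go to q3
q3 | YYYYY_Y[Y]_   read Y → write Y, move R, go to q3
q3 | YYYYY_YY[_]
The non-blank tape span at halt is YYYYY_YY.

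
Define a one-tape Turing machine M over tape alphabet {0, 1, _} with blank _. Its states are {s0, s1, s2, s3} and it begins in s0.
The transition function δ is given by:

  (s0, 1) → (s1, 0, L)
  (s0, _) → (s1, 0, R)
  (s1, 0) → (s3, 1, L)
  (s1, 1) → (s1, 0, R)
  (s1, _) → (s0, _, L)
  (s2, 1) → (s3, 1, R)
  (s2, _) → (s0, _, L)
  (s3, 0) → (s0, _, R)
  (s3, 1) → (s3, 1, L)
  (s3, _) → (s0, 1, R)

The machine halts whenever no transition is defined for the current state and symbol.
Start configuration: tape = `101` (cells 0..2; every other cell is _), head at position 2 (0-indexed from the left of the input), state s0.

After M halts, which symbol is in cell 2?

0

s0 | __10[1]   read 1 → write 0, move L, go to s1
s1 | __1[0]0   read 0 → write 1, move L, go to s3
s3 | __[1]10   read 1 → write 1, move L, go to s3
s3 | _[_]110   read _ → write 1, move R, go to s0
s0 | _1[1]10   read 1 → write 0, move L, go to s1
s1 | _[1]010   read 1 → write 0, move R, go to s1
s1 | _0[0]10   read 0 → write 1, move L, go to s3
s3 | _[0]110   read 0 → write _, move R, go to s0
s0 | __[1]10   read 1 → write 0, move L, go to s1
s1 | _[_]010   read _ → write _, move L, go to s0
s0 | [_]_010   read _ → write 0, move R, go to s1
s1 | 0[_]010   read _ → write _, move L, go to s0
s0 | [0]_010
Cell 2 holds 0 when M halts.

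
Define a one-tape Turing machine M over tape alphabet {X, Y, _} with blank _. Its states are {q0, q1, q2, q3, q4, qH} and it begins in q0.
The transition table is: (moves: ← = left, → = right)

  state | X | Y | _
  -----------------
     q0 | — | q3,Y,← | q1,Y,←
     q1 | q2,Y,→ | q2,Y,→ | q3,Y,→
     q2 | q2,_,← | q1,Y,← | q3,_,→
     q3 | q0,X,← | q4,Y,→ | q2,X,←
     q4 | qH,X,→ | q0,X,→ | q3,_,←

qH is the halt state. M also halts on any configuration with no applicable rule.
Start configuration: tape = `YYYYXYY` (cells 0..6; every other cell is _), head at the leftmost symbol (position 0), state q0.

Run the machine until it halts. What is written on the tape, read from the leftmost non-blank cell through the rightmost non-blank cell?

state=q0 head=0 tape=___[Y]YYYXYY   (q0,Y)→(q3,Y,←)
state=q3 head=-1 tape=__[_]YYYYXYY   (q3,_)→(q2,X,←)
state=q2 head=-2 tape=_[_]XYYYYXYY   (q2,_)→(q3,_,→)
state=q3 head=-1 tape=__[X]YYYYXYY   (q3,X)→(q0,X,←)
state=q0 head=-2 tape=_[_]XYYYYXYY   (q0,_)→(q1,Y,←)
state=q1 head=-3 tape=[_]YXYYYYXYY   (q1,_)→(q3,Y,→)
state=q3 head=-2 tape=Y[Y]XYYYYXYY   (q3,Y)→(q4,Y,→)
state=q4 head=-1 tape=YY[X]YYYYXYY   (q4,X)→(qH,X,→)
state=qH head=0 tape=YYX[Y]YYYXYY
The non-blank tape span at halt is YYXYYYYXYY.

YYXYYYYXYY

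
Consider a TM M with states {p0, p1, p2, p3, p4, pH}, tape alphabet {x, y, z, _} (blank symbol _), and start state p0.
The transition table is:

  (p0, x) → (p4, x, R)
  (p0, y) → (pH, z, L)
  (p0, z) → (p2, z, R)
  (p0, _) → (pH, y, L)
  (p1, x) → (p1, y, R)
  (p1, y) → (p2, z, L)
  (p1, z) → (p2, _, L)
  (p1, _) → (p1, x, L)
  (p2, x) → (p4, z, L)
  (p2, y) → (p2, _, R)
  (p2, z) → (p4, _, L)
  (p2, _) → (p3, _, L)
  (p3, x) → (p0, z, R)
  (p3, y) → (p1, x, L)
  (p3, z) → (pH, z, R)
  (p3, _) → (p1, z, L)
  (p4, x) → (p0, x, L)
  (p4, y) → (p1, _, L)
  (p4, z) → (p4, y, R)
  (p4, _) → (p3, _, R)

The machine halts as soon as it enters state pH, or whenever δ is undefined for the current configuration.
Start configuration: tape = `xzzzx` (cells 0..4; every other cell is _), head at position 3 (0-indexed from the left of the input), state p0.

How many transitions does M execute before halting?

17

state=p0 head=3 tape=__xzz[z]x__   (p0,z)→(p2,z,R)
state=p2 head=4 tape=__xzzz[x]__   (p2,x)→(p4,z,L)
state=p4 head=3 tape=__xzz[z]z__   (p4,z)→(p4,y,R)
state=p4 head=4 tape=__xzzy[z]__   (p4,z)→(p4,y,R)
state=p4 head=5 tape=__xzzyy[_]_   (p4,_)→(p3,_,R)
state=p3 head=6 tape=__xzzyy_[_]   (p3,_)→(p1,z,L)
state=p1 head=5 tape=__xzzyy[_]z   (p1,_)→(p1,x,L)
state=p1 head=4 tape=__xzzy[y]xz   (p1,y)→(p2,z,L)
state=p2 head=3 tape=__xzz[y]zxz   (p2,y)→(p2,_,R)
state=p2 head=4 tape=__xzz_[z]xz   (p2,z)→(p4,_,L)
state=p4 head=3 tape=__xzz[_]_xz   (p4,_)→(p3,_,R)
state=p3 head=4 tape=__xzz_[_]xz   (p3,_)→(p1,z,L)
state=p1 head=3 tape=__xzz[_]zxz   (p1,_)→(p1,x,L)
state=p1 head=2 tape=__xz[z]xzxz   (p1,z)→(p2,_,L)
state=p2 head=1 tape=__x[z]_xzxz   (p2,z)→(p4,_,L)
state=p4 head=0 tape=__[x]__xzxz   (p4,x)→(p0,x,L)
state=p0 head=-1 tape=_[_]x__xzxz   (p0,_)→(pH,y,L)
state=pH head=-2 tape=[_]yx__xzxz
M halts after 17 transitions.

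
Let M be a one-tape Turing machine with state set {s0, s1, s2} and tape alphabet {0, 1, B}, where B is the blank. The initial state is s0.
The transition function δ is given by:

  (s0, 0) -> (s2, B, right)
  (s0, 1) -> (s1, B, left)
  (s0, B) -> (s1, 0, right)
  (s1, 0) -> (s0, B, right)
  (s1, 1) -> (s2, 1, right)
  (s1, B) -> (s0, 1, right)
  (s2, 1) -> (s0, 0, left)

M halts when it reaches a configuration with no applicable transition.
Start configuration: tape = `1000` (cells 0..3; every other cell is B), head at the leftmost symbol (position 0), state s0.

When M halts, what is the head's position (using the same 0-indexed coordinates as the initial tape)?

3

s0 | B[1]000   read 1 → write B, move left, go to s1
s1 | [B]B000   read B → write 1, move right, go to s0
s0 | 1[B]000   read B → write 0, move right, go to s1
s1 | 10[0]00   read 0 → write B, move right, go to s0
s0 | 10B[0]0   read 0 → write B, move right, go to s2
s2 | 10BB[0]
At halt the head is at cell 3.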